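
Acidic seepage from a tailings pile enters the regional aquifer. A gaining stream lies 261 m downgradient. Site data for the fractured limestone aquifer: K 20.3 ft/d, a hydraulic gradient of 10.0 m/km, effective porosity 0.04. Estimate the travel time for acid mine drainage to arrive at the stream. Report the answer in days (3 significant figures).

K = 20.3 ft/d × 0.3048 = 6.187 m/d
q = Ki = 6.187 × 0.010 = 0.06187 m/d
v = Ki/n = 6.187·0.010/0.04 = 1.547 m/d
t = L / v = 261 / 1.547 = 168.7 d

169 days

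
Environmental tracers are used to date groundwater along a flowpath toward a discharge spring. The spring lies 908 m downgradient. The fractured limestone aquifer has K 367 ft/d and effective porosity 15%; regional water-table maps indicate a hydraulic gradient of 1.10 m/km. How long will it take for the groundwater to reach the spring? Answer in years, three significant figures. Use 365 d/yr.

3.03 years

K = 367 ft/d × 0.3048 = 111.9 m/d
Specific discharge q = 111.9 × 0.0011 = 0.1230 m/d
v_s = q/n_e = 0.1230/0.15 = 0.8203 m/d
t = L / v = 908 / 0.8203 = 1107 d
   = 1107 / 365 = 3.03 yr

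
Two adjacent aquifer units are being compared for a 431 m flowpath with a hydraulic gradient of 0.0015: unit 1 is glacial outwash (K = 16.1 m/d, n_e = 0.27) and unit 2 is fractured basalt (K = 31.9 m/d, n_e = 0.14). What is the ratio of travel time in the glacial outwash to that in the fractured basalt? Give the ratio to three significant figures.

Unit 1 (glacial outwash): v = 16.1×0.0015/0.27 = 0.08944 m/d, t = 431/0.08944 = 4819 d
Unit 2 (fractured basalt): v = 31.9×0.0015/0.14 = 0.3418 m/d, t = 431/0.3418 = 1261 d
t(glacial outwash) / t(fractured basalt) = 4819/1261 = 3.82

3.82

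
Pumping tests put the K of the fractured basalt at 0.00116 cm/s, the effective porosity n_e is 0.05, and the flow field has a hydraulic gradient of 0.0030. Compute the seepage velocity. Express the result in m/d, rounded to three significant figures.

0.0601 m/d

K = 0.00116 cm/s × 864 = 1.002 m/d
Specific discharge q = 1.002 × 0.0030 = 0.003007 m/d
v = Ki/n = 1.002·0.0030/0.05 = 0.06013 m/d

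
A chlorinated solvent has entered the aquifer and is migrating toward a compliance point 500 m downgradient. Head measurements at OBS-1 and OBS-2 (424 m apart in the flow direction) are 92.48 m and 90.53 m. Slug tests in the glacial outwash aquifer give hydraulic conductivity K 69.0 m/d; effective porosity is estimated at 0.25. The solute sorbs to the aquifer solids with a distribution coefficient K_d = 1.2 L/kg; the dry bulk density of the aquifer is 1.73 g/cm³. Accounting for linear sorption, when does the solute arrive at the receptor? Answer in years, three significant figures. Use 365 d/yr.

Hydraulic gradient i = (92.48 − 90.53) / 424 = 1.95 / 424 = 0.004599
q = Ki = 69.0 × 0.004599 = 0.3173 m/d
v = Ki/n = 69.0·0.004599/0.25 = 1.269 m/d
Retardation R = 1 + ρ_b·K_d/n = 1 + 1.73×1.2/0.25 = 9.304
Contaminant velocity v_c = v/R = 1.269/9.304 = 0.1364 m/d
t = L/v_c = 500/0.1364 = 3665 d
   = 3665/365 = 10.0 yr

10.0 years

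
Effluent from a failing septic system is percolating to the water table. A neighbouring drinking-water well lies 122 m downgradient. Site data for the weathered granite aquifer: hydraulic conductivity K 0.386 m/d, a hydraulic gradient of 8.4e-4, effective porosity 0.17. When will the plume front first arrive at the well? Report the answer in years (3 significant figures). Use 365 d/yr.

175 years

Darcy flux q = K·i = 0.386 × 8.4e-4 = 3.242e-4 m/d
Seepage velocity v = q / n = 3.242e-4 / 0.17 = 0.001907 m/d
t = L / v = 122 / 0.001907 = 63960 d
   = 63960 / 365 = 175 yr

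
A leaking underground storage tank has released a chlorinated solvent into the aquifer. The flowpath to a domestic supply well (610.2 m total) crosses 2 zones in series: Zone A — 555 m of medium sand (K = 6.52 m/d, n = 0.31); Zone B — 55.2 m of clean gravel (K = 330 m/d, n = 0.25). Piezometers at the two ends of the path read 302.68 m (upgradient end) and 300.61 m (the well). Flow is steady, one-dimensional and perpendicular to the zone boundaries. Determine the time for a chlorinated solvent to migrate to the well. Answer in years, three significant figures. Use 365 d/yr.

Total head drop ΔH = 302.68 − 300.61 = 2.07 m
Continuity: the same q passes through each zone, so ΔH = q·Σ(L_j/K_j) — the zones act as resistances in series.
Σ(L/K) = 555/6.52 + 55.2/330 = 85.12 + 0.1673 = 85.29 d
q = ΔH / Σ(L/K) = 2.07 / 85.29 = 0.02427 m/d (same in every zone)
Zone A: v = q/n = 0.02427/0.31 = 0.07829 m/d → t_A = 555/0.07829 = 7089 d
Zone B: v = q/n = 0.02427/0.25 = 0.09708 m/d → t_B = 55.2/0.09708 = 568.6 d
Total t = 7089 + 568.6 = 7658 d
   = 7658 / 365 = 21.0 yr

21.0 years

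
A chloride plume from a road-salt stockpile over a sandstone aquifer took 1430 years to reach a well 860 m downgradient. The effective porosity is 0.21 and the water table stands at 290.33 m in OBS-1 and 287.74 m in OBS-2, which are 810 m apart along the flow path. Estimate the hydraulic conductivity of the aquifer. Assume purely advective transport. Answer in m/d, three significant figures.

Hydraulic gradient i = (290.33 − 287.74) / 810 = 2.59 / 810 = 0.003198
t = 1430 years = 522000 d
v = L / t = 860 / 522000 = 0.001648 m/d
K = v · n / i = 0.001648 × 0.21 / 0.003198 = 0.108 m/d

0.108 m/d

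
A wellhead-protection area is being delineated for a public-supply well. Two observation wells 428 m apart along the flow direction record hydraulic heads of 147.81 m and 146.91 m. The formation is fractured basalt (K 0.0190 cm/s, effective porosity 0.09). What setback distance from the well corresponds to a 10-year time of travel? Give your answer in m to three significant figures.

Hydraulic gradient i = (147.81 − 146.91) / 428 = 0.90 / 428 = 0.002103
K = 0.0190 cm/s × 864 = 16.42 m/d
Darcy flux q = K·i = 16.42 × 0.002103 = 0.03452 m/d
Average linear velocity = 0.03452 / 0.09 = 0.3836 m/d
T = 10 yr × 365 = 3650 d
L = v × T = 0.3836 × 3650 = 1400 m

1400 m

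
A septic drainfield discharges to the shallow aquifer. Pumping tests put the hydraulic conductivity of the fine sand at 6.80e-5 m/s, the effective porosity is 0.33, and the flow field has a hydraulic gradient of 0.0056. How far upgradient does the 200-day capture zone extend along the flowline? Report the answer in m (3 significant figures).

19.9 m

K = 6.80e-5 m/s × 86400 s/d = 5.875 m/d
Specific discharge q = 5.875 × 0.0056 = 0.03290 m/d
Seepage velocity v = q / n = 0.03290 / 0.33 = 0.09970 m/d
L = v × T = 0.09970 × 200 = 19.94 m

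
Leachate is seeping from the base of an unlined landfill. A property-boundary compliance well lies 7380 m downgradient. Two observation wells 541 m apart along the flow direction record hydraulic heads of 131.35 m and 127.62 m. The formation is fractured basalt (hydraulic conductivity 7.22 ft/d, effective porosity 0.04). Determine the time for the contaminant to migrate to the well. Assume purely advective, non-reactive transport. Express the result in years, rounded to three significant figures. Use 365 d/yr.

Hydraulic gradient i = (131.35 − 127.62) / 541 = 3.73 / 541 = 0.006895
K = 7.22 ft/d × 0.3048 = 2.201 m/d
Specific discharge q = 2.201 × 0.006895 = 0.01517 m/d
Seepage velocity v = q / n = 0.01517 / 0.04 = 0.3793 m/d
t = L / v = 7380 / 0.3793 = 19460 d
   = 19460 / 365 = 53.3 yr

53.3 years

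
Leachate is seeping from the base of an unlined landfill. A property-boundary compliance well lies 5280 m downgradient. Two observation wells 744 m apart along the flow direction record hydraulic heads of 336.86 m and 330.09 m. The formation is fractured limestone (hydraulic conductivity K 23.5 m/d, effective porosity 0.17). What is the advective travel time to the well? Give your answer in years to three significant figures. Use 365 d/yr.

11.5 years

Hydraulic gradient i = (336.86 − 330.09) / 744 = 6.77 / 744 = 0.009099
Darcy flux q = K·i = 23.5 × 0.009099 = 0.2138 m/d
Average linear velocity = 0.2138 / 0.17 = 1.258 m/d
t = L / v = 5280 / 1.258 = 4198 d
   = 4198 / 365 = 11.5 yr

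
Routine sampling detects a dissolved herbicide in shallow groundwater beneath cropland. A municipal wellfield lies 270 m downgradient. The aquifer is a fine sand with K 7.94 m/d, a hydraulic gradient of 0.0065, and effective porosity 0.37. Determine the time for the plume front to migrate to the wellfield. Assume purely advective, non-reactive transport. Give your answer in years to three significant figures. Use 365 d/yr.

5.30 years

Specific discharge q = 7.94 × 0.0065 = 0.05161 m/d
Seepage velocity v = q / n = 0.05161 / 0.37 = 0.1395 m/d
t = L / v = 270 / 0.1395 = 1936 d
   = 1936 / 365 = 5.30 yr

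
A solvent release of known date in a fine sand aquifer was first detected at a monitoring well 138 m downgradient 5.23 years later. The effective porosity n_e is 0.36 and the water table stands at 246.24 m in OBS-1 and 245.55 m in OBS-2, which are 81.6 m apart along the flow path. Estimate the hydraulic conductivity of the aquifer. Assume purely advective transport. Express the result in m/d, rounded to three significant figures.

Hydraulic gradient i = (246.24 − 245.55) / 81.6 = 0.69 / 81.6 = 0.008456
t = 5.23 years = 1909 d
v = L / t = 138 / 1909 = 0.07229 m/d
K = v · n / i = 0.07229 × 0.36 / 0.008456 = 3.08 m/d

3.08 m/d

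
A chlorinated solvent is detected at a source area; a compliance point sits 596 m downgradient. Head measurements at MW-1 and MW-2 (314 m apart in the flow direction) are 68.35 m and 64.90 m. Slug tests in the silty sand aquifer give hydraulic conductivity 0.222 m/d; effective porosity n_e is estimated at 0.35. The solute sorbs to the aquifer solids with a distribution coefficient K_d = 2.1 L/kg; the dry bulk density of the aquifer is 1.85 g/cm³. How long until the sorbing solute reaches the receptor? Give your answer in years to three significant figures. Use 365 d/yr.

2840 years

Hydraulic gradient i = (68.35 − 64.90) / 314 = 3.45 / 314 = 0.01099
Specific discharge q = 0.222 × 0.01099 = 0.002439 m/d
Average linear velocity = 0.002439 / 0.35 = 0.006969 m/d
Retardation R = 1 + ρ_b·K_d/n = 1 + 1.85×2.1/0.35 = 12.10
Contaminant velocity v_c = v/R = 0.006969/12.10 = 5.760e-4 m/d
t = L/v_c = 596/5.760e-4 = 1.035e6 d
   = 1.035e6/365 = 2840 yr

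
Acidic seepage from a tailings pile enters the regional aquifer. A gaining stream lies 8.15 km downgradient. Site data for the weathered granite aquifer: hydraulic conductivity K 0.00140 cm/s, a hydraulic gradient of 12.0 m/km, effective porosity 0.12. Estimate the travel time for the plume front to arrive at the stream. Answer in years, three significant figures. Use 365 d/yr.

K = 0.00140 cm/s × 864 = 1.210 m/d
Specific discharge q = 1.210 × 0.012 = 0.01452 m/d
Average linear velocity = 0.01452 / 0.12 = 0.1210 m/d
L = 8.15 km = 8150 m
t = L / v = 8150 / 0.1210 = 67380 d
   = 67380 / 365 = 185 yr

185 years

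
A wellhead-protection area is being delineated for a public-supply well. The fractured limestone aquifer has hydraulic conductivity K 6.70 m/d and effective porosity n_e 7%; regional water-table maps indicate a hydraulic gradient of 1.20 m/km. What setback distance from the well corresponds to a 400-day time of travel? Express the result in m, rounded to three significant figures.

45.9 m

Specific discharge q = 6.70 × 0.0012 = 0.008040 m/d
Average linear velocity = 0.008040 / 0.07 = 0.1149 m/d
L = v × T = 0.1149 × 400 = 45.94 m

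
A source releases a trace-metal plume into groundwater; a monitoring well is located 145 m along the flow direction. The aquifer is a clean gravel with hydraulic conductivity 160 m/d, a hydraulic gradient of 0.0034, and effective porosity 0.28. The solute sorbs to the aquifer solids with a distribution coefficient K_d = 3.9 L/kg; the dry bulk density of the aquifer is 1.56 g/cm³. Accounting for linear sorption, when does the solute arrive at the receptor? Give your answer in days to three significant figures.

1700 days

q = Ki = 160 × 0.0034 = 0.5440 m/d
v = Ki/n = 160·0.0034/0.28 = 1.943 m/d
Retardation R = 1 + ρ_b·K_d/n = 1 + 1.56×3.9/0.28 = 22.73
Contaminant velocity v_c = v/R = 1.943/22.73 = 0.08548 m/d
t = L/v_c = 145/0.08548 = 1696 d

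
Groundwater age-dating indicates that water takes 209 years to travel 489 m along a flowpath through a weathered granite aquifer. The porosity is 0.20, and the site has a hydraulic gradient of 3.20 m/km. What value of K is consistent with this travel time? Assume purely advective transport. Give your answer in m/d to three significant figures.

t = 209 years = 76290 d
v = L / t = 489 / 76290 = 0.006410 m/d
K = v · n / i = 0.006410 × 0.20 / 0.0032 = 0.401 m/d

0.401 m/d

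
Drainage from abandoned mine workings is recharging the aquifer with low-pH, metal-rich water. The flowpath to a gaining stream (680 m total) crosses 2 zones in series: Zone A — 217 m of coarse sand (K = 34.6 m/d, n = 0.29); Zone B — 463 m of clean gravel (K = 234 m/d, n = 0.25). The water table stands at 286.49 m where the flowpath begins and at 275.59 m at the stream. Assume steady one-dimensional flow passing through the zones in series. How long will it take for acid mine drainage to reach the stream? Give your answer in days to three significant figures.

135 days

Total head drop ΔH = 286.49 − 275.59 = 10.90 m
Continuity: the same q passes through each zone, so ΔH = q·Σ(L_j/K_j) — the zones act as resistances in series.
Σ(L/K) = 217/34.6 + 463/234 = 6.272 + 1.979 = 8.250 d
q = ΔH / Σ(L/K) = 10.90 / 8.250 = 1.321 m/d (same in every zone)
Zone A: v = q/n = 1.321/0.29 = 4.556 m/d → t_A = 217/4.556 = 47.63 d
Zone B: v = q/n = 1.321/0.25 = 5.285 m/d → t_B = 463/5.285 = 87.61 d
Total t = 47.63 + 87.61 = 135.2 d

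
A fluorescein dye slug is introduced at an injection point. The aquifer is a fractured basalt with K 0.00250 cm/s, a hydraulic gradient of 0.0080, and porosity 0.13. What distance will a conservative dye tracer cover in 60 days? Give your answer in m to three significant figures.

K = 0.00250 cm/s × 864 = 2.160 m/d
Darcy flux q = K·i = 2.160 × 0.0080 = 0.01728 m/d
Average linear velocity = 0.01728 / 0.13 = 0.1329 m/d
L = v × T = 0.1329 × 60 = 7.975 m

7.98 m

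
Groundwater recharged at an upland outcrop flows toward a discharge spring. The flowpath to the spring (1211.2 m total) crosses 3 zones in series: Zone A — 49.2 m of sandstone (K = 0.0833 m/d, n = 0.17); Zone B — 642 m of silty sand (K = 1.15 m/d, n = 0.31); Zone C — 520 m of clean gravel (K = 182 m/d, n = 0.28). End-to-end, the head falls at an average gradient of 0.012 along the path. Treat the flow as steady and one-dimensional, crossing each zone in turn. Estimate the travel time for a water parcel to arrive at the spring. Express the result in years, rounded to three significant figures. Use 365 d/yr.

76.6 years

For zones in series the flux q is common to all zones; the equivalent conductivity is the harmonic (thickness-weighted) mean, K_eq = L_total / Σ(L_j/K_j).
Σ(L/K) = 49.2/0.0833 + 642/1.15 + 520/182 = 590.6 + 558.3 + 2.857 = 1152 d
K_eq = L_total / Σ(L/K) = 1211.2 / 1152 = 1.052 m/d
q = K_eq · i = 1.052 × 0.012 = 0.01262 m/d (same in every zone)
Zone A: v = q/n = 0.01262/0.17 = 0.07423 m/d → t_A = 49.2/0.07423 = 662.8 d
Zone B: v = q/n = 0.01262/0.31 = 0.04071 m/d → t_B = 642/0.04071 = 15770 d
Zone C: v = q/n = 0.01262/0.28 = 0.04507 m/d → t_C = 520/0.04507 = 11540 d
Total t = 662.8 + 15770 + 11540 = 27970 d
   = 27970 / 365 = 76.6 yr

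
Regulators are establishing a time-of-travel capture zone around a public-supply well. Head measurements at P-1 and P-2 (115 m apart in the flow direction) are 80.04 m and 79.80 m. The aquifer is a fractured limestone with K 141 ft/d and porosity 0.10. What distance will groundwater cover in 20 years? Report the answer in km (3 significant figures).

6.55 km

Hydraulic gradient i = (80.04 − 79.80) / 115 = 0.24 / 115 = 0.002087
K = 141 ft/d × 0.3048 = 42.98 m/d
q = Ki = 42.98 × 0.002087 = 0.08969 m/d
v_s = q/n_e = 0.08969/0.10 = 0.8969 m/d
T = 20 yr × 365 = 7300 d
L = v × T = 0.8969 × 7300 = 6547 m
   = 6.55 km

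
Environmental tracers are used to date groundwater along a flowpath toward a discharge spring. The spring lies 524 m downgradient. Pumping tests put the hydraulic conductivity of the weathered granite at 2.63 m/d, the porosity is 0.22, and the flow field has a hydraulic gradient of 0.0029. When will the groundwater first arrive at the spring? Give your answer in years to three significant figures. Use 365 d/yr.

q = Ki = 2.63 × 0.0029 = 0.007627 m/d
Average linear velocity = 0.007627 / 0.22 = 0.03467 m/d
t = L / v = 524 / 0.03467 = 15110 d
   = 15110 / 365 = 41.4 yr

41.4 years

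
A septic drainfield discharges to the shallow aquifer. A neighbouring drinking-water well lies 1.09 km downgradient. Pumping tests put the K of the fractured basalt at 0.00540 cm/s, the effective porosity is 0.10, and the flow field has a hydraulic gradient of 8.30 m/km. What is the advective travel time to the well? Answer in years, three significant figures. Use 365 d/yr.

K = 0.00540 cm/s × 864 = 4.666 m/d
Specific discharge q = 4.666 × 0.0083 = 0.03872 m/d
v_s = q/n_e = 0.03872/0.10 = 0.3872 m/d
L = 1.09 km = 1090 m
t = L / v = 1090 / 0.3872 = 2815 d
   = 2815 / 365 = 7.71 yr

7.71 years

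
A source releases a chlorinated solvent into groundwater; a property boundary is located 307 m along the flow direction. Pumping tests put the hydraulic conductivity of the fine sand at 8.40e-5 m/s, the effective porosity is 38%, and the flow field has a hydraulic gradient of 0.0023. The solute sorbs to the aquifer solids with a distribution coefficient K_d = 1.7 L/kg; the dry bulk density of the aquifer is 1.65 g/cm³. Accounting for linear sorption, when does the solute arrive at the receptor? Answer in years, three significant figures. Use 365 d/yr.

K = 8.40e-5 m/s × 86400 s/d = 7.258 m/d
Darcy flux q = K·i = 7.258 × 0.0023 = 0.01669 m/d
Average linear velocity = 0.01669 / 0.38 = 0.04393 m/d
Retardation R = 1 + ρ_b·K_d/n = 1 + 1.65×1.7/0.38 = 8.382
Contaminant velocity v_c = v/R = 0.04393/8.382 = 0.005241 m/d
t = L/v_c = 307/0.005241 = 58580 d
   = 58580/365 = 160 yr

160 years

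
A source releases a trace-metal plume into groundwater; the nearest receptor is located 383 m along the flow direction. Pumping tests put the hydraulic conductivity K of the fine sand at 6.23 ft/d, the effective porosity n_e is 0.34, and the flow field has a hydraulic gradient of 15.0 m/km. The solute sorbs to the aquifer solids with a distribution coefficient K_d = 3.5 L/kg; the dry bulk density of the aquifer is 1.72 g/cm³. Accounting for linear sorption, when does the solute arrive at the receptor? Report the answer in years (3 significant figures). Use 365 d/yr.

234 years

K = 6.23 ft/d × 0.3048 = 1.899 m/d
Specific discharge q = 1.899 × 0.015 = 0.02848 m/d
Average linear velocity = 0.02848 / 0.34 = 0.08378 m/d
Retardation R = 1 + ρ_b·K_d/n = 1 + 1.72×3.5/0.34 = 18.71
Contaminant velocity v_c = v/R = 0.08378/18.71 = 0.004479 m/d
t = L/v_c = 383/0.004479 = 85520 d
   = 85520/365 = 234 yr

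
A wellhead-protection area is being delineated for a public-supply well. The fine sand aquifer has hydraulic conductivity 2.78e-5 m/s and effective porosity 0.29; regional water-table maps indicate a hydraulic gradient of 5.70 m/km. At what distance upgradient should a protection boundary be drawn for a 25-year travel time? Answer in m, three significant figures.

K = 2.78e-5 m/s × 86400 s/d = 2.402 m/d
Specific discharge q = 2.402 × 0.0057 = 0.01369 m/d
v_s = q/n_e = 0.01369/0.29 = 0.04721 m/d
T = 25 yr × 365 = 9125 d
L = v × T = 0.04721 × 9125 = 430.8 m

431 m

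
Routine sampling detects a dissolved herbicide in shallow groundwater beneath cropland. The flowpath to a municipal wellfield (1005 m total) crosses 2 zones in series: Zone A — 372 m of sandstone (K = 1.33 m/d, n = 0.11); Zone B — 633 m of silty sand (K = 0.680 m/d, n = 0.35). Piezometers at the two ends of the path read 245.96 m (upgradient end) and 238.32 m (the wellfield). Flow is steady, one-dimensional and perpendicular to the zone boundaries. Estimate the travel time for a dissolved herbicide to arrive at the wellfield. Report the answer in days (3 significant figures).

41600 days

Total head drop ΔH = 245.96 − 238.32 = 7.64 m
Steady 1-D flow in series ⇒ the Darcy flux q is identical in every zone and the zone head losses add (resistances L/K in series).
Σ(L/K) = 372/1.33 + 633/0.680 = 279.7 + 930.9 = 1211 d
q = ΔH / Σ(L/K) = 7.64 / 1211 = 0.006311 m/d (same in every zone)
Zone A: v = q/n = 0.006311/0.11 = 0.05737 m/d → t_A = 372/0.05737 = 6484 d
Zone B: v = q/n = 0.006311/0.35 = 0.01803 m/d → t_B = 633/0.01803 = 35110 d
Total t = 6484 + 35110 = 41590 d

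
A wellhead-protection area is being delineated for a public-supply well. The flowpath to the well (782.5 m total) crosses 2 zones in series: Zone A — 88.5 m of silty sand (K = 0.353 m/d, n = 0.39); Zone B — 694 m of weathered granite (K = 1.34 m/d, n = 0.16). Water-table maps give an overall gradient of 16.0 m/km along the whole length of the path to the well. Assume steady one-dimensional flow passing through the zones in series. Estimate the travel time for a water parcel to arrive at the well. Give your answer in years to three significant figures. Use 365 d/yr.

24.5 years

Steady 1-D flow in series ⇒ the Darcy flux q is identical in every zone and the zone head losses add (resistances L/K in series).
Σ(L/K) = 88.5/0.353 + 694/1.34 = 250.7 + 517.9 = 768.6 d
K_eq = L_total / Σ(L/K) = 782.5 / 768.6 = 1.018 m/d
q = K_eq · i = 1.018 × 0.016 = 0.01629 m/d (same in every zone)
Zone A: v = q/n = 0.01629/0.39 = 0.04177 m/d → t_A = 88.5/0.04177 = 2119 d
Zone B: v = q/n = 0.01629/0.16 = 0.1018 m/d → t_B = 694/0.1018 = 6817 d
Total t = 2119 + 6817 = 8936 d
   = 8936 / 365 = 24.5 yr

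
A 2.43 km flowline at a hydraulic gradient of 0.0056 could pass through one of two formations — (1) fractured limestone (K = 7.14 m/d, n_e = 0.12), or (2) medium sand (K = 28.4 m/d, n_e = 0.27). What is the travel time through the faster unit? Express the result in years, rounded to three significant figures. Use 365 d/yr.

Unit 1 (fractured limestone): v = 7.14×0.0056/0.12 = 0.3332 m/d, t = 2430/0.3332 = 7293 d
Unit 2 (medium sand): v = 28.4×0.0056/0.27 = 0.5890 m/d, t = 2430/0.5890 = 4125 d
Faster: 4125 d / 365 = 11.3 yr

11.3 years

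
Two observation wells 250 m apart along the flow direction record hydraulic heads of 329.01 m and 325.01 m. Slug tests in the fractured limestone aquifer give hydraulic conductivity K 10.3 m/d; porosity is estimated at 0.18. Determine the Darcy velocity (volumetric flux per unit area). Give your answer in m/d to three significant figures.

0.165 m/d

Hydraulic gradient i = (329.01 − 325.01) / 250 = 4.00 / 250 = 0.01600
Specific discharge q = 10.3 × 0.01600 = 0.1648 m/d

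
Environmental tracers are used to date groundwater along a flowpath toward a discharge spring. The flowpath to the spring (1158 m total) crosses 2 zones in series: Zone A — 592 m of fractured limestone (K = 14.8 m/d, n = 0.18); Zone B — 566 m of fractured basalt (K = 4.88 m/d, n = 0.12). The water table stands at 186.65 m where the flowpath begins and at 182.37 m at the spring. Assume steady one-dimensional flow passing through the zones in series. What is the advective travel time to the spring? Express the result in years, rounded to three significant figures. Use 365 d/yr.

17.4 years

Total head drop ΔH = 186.65 − 182.37 = 4.28 m
Steady 1-D flow in series ⇒ the Darcy flux q is identical in every zone and the zone head losses add (resistances L/K in series).
Σ(L/K) = 592/14.8 + 566/4.88 = 40.00 + 116.0 = 156.0 d
q = ΔH / Σ(L/K) = 4.28 / 156.0 = 0.02744 m/d (same in every zone)
Zone A: v = q/n = 0.02744/0.18 = 0.1524 m/d → t_A = 592/0.1524 = 3884 d
Zone B: v = q/n = 0.02744/0.12 = 0.2287 m/d → t_B = 566/0.2287 = 2475 d
Total t = 3884 + 2475 = 6359 d
   = 6359 / 365 = 17.4 yr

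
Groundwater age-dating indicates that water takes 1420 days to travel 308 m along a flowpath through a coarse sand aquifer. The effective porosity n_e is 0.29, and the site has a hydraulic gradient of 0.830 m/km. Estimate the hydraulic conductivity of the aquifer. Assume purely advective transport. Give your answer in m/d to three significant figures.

v = L / t = 308 / 1420 = 0.2169 m/d
K = v · n / i = 0.2169 × 0.29 / 8.3e-4 = 75.8 m/d

75.8 m/d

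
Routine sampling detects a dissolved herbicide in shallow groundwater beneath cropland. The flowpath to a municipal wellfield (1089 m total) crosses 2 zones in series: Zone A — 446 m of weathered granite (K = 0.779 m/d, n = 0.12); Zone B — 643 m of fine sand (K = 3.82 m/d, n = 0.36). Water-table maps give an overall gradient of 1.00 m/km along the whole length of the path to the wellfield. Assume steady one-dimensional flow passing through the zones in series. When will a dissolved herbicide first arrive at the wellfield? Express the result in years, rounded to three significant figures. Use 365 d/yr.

For zones in series the flux q is common to all zones; the equivalent conductivity is the harmonic (thickness-weighted) mean, K_eq = L_total / Σ(L_j/K_j).
Σ(L/K) = 446/0.779 + 643/3.82 = 572.5 + 168.3 = 740.9 d
K_eq = L_total / Σ(L/K) = 1089 / 740.9 = 1.470 m/d
q = K_eq · i = 1.470 × 0.0010 = 0.001470 m/d (same in every zone)
Zone A: v = q/n = 0.001470/0.12 = 0.01225 m/d → t_A = 446/0.01225 = 36410 d
Zone B: v = q/n = 0.001470/0.36 = 0.004083 m/d → t_B = 643/0.004083 = 157500 d
Total t = 36410 + 157500 = 193900 d
   = 193900 / 365 = 531 yr

531 years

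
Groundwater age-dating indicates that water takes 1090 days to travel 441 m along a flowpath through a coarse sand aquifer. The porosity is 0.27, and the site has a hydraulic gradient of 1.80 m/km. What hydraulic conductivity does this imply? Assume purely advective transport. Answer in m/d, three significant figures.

v = L / t = 441 / 1090 = 0.4046 m/d
K = v · n / i = 0.4046 × 0.27 / 0.0018 = 60.7 m/d

60.7 m/d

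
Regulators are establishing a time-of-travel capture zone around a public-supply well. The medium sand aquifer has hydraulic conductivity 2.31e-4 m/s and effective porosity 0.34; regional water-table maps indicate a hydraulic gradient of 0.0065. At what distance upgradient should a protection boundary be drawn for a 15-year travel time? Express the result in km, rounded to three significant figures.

K = 2.31e-4 m/s × 86400 s/d = 19.96 m/d
q = Ki = 19.96 × 0.0065 = 0.1297 m/d
v_s = q/n_e = 0.1297/0.34 = 0.3816 m/d
T = 15 yr × 365 = 5475 d
L = v × T = 0.3816 × 5475 = 2089 m
   = 2.09 km

2.09 km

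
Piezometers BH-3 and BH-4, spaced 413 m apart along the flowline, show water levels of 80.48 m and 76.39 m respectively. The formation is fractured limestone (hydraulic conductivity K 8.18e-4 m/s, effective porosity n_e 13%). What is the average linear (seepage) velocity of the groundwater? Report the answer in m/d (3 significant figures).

Hydraulic gradient i = (80.48 − 76.39) / 413 = 4.09 / 413 = 0.009903
K = 8.18e-4 m/s × 86400 s/d = 70.68 m/d
Specific discharge q = 70.68 × 0.009903 = 0.6999 m/d
v = Ki/n = 70.68·0.009903/0.13 = 5.384 m/d

5.38 m/d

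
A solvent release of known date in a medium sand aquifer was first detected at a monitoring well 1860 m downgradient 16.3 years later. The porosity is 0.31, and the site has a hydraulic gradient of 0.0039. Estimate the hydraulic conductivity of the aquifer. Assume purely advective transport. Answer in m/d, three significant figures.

t = 16.3 years = 5950 d
v = L / t = 1860 / 5950 = 0.3126 m/d
K = v · n / i = 0.3126 × 0.31 / 0.0039 = 24.9 m/d

24.9 m/d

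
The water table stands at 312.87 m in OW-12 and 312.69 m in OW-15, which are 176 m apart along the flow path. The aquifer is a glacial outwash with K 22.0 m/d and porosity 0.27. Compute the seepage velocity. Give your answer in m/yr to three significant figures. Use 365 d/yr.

Hydraulic gradient i = (312.87 − 312.69) / 176 = 0.18 / 176 = 0.001023
q = Ki = 22.0 × 0.001023 = 0.02250 m/d
Average linear velocity = 0.02250 / 0.27 = 0.08333 m/d
   = 0.08333 × 365 = 30.4 m/yr

30.4 m/yr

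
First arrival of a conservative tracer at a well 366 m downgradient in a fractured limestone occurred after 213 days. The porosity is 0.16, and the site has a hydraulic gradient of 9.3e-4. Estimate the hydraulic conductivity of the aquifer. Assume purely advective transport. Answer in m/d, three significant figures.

v = L / t = 366 / 213 = 1.718 m/d
K = v · n / i = 1.718 × 0.16 / 9.3e-4 = 296 m/d

296 m/d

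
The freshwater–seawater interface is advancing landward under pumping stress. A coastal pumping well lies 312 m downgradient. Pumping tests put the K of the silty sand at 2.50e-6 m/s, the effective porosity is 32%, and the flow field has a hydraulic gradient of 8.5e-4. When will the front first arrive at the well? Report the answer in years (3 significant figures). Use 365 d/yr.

1490 years

K = 2.50e-6 m/s × 86400 s/d = 0.2160 m/d
q = Ki = 0.2160 × 8.5e-4 = 1.836e-4 m/d
v_s = q/n_e = 1.836e-4/0.32 = 5.738e-4 m/d
t = L / v = 312 / 5.738e-4 = 543800 d
   = 543800 / 365 = 1490 yr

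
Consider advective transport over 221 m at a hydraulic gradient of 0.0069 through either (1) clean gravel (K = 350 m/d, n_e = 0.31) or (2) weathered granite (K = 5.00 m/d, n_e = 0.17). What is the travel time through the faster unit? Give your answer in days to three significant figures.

Unit 1 (clean gravel): v = 350×0.0069/0.31 = 7.790 m/d, t = 221/7.790 = 28.37 d
Unit 2 (weathered granite): v = 5.00×0.0069/0.17 = 0.2029 m/d, t = 221/0.2029 = 1089 d
Faster unit: t = 28.4 d

28.4 days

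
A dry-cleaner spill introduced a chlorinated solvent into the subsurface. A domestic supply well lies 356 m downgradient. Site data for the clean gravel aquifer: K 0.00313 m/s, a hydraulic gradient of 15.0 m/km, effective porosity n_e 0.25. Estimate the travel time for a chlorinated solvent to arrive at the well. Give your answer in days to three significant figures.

K = 0.00313 m/s × 86400 s/d = 270.4 m/d
Darcy flux q = K·i = 270.4 × 0.015 = 4.056 m/d
Average linear velocity = 4.056 / 0.25 = 16.23 m/d
t = L / v = 356 / 16.23 = 21.94 d

21.9 days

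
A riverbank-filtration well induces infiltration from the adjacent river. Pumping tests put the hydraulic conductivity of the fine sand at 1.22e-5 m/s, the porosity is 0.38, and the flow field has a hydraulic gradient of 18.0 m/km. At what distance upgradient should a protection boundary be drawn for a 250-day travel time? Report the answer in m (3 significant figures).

12.5 m

K = 1.22e-5 m/s × 86400 s/d = 1.054 m/d
Specific discharge q = 1.054 × 0.018 = 0.01897 m/d
Seepage velocity v = q / n = 0.01897 / 0.38 = 0.04993 m/d
L = v × T = 0.04993 × 250 = 12.48 m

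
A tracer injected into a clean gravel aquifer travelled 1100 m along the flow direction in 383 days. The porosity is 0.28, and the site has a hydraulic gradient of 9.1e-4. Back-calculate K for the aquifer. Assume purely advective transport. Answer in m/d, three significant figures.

884 m/d

v = L / t = 1100 / 383 = 2.872 m/d
K = v · n / i = 2.872 × 0.28 / 9.1e-4 = 884 m/d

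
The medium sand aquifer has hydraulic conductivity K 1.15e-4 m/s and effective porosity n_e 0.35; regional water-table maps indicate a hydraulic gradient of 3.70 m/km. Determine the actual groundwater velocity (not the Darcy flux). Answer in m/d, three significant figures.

K = 1.15e-4 m/s × 86400 s/d = 9.936 m/d
Darcy flux q = K·i = 9.936 × 0.0037 = 0.03676 m/d
v_s = q/n_e = 0.03676/0.35 = 0.1050 m/d

0.105 m/d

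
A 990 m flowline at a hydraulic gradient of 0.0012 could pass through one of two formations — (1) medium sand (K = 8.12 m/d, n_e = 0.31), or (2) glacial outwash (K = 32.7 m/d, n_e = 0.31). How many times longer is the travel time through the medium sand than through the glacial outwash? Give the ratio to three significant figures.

4.03

Unit 1 (medium sand): v = 8.12×0.0012/0.31 = 0.03143 m/d, t = 990/0.03143 = 31500 d
Unit 2 (glacial outwash): v = 32.7×0.0012/0.31 = 0.1266 m/d, t = 990/0.1266 = 7821 d
t(medium sand) / t(glacial outwash) = 31500/7821 = 4.03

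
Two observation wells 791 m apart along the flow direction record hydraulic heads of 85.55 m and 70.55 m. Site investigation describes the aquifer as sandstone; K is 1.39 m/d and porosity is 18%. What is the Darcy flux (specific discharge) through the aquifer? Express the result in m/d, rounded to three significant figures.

0.0264 m/d

Hydraulic gradient i = (85.55 − 70.55) / 791 = 15.00 / 791 = 0.01896
Darcy flux q = K·i = 1.39 × 0.01896 = 0.02636 m/d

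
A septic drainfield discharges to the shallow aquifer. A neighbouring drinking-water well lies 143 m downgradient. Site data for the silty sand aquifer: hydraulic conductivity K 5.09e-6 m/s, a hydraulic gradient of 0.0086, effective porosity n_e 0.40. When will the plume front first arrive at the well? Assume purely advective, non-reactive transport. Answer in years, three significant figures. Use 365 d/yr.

41.4 years

K = 5.09e-6 m/s × 86400 s/d = 0.4398 m/d
Darcy flux q = K·i = 0.4398 × 0.0086 = 0.003782 m/d
Average linear velocity = 0.003782 / 0.40 = 0.009455 m/d
t = L / v = 143 / 0.009455 = 15120 d
   = 15120 / 365 = 41.4 yr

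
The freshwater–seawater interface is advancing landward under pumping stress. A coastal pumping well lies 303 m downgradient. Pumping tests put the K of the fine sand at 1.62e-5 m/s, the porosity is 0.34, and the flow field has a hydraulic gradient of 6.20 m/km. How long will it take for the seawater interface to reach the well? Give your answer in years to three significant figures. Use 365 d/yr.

K = 1.62e-5 m/s × 86400 s/d = 1.400 m/d
q = Ki = 1.400 × 0.0062 = 0.008678 m/d
v = Ki/n = 1.400·0.0062/0.34 = 0.02552 m/d
t = L / v = 303 / 0.02552 = 11870 d
   = 11870 / 365 = 32.5 yr

32.5 years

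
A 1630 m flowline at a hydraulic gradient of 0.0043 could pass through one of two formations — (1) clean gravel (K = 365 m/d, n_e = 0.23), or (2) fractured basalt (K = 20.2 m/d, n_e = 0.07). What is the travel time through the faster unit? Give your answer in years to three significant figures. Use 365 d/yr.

Unit 1 (clean gravel): v = 365×0.0043/0.23 = 6.824 m/d, t = 1630/6.824 = 238.9 d
Unit 2 (fractured basalt): v = 20.2×0.0043/0.07 = 1.241 m/d, t = 1630/1.241 = 1314 d
Faster: 238.9 d / 365 = 0.654 yr

0.654 years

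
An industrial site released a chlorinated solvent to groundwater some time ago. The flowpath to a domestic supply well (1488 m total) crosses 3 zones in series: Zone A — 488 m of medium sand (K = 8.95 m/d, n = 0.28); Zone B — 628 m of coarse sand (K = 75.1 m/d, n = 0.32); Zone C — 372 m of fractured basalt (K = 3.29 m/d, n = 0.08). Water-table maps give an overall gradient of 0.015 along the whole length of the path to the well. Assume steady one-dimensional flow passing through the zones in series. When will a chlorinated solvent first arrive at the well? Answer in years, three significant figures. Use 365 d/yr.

For zones in series the flux q is common to all zones; the equivalent conductivity is the harmonic (thickness-weighted) mean, K_eq = L_total / Σ(L_j/K_j).
Σ(L/K) = 488/8.95 + 628/75.1 + 372/3.29 = 54.53 + 8.362 + 113.1 = 176.0 d
K_eq = L_total / Σ(L/K) = 1488 / 176.0 = 8.457 m/d
q = K_eq · i = 8.457 × 0.015 = 0.1268 m/d (same in every zone)
Zone A: v = q/n = 0.1268/0.28 = 0.4530 m/d → t_A = 488/0.4530 = 1077 d
Zone B: v = q/n = 0.1268/0.32 = 0.3964 m/d → t_B = 628/0.3964 = 1584 d
Zone C: v = q/n = 0.1268/0.08 = 1.586 m/d → t_C = 372/1.586 = 234.6 d
Total t = 1077 + 1584 + 234.6 = 2896 d
   = 2896 / 365 = 7.93 yr

7.93 years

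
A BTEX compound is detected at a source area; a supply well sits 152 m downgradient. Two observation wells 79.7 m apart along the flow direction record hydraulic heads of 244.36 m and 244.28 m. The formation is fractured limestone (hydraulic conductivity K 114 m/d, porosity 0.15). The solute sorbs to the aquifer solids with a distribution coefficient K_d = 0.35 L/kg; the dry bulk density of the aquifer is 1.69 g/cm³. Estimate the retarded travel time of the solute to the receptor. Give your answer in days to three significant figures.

Hydraulic gradient i = (244.36 − 244.28) / 79.7 = 0.08 / 79.7 = 0.001004
Darcy flux q = K·i = 114 × 0.001004 = 0.1144 m/d
v = Ki/n = 114·0.001004/0.15 = 0.7629 m/d
Retardation R = 1 + ρ_b·K_d/n = 1 + 1.69×0.35/0.15 = 4.943
Contaminant velocity v_c = v/R = 0.7629/4.943 = 0.1543 m/d
t = L/v_c = 152/0.1543 = 985.0 d

985 days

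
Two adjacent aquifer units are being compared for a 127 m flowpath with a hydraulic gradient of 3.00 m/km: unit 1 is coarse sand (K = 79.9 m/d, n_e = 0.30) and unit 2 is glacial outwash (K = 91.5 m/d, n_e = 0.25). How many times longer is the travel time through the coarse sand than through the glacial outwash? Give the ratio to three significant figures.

Unit 1 (coarse sand): v = 79.9×0.0030/0.30 = 0.7990 m/d, t = 127/0.7990 = 158.9 d
Unit 2 (glacial outwash): v = 91.5×0.0030/0.25 = 1.098 m/d, t = 127/1.098 = 115.7 d
t(coarse sand) / t(glacial outwash) = 158.9/115.7 = 1.37

1.37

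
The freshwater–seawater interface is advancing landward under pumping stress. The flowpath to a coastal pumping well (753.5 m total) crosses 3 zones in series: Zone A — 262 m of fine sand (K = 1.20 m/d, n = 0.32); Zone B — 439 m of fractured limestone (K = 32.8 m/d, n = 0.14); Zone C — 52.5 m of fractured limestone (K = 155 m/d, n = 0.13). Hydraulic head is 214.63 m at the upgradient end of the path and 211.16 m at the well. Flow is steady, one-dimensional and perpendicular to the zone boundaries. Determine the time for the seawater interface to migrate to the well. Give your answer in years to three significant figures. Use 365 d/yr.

Total head drop ΔH = 214.63 − 211.16 = 3.47 m
Steady 1-D flow in series ⇒ the Darcy flux q is identical in every zone and the zone head losses add (resistances L/K in series).
Σ(L/K) = 262/1.20 + 439/32.8 + 52.5/155 = 218.3 + 13.38 + 0.3387 = 232.1 d
q = ΔH / Σ(L/K) = 3.47 / 232.1 = 0.01495 m/d (same in every zone)
Zone A: v = q/n = 0.01495/0.32 = 0.04673 m/d → t_A = 262/0.04673 = 5607 d
Zone B: v = q/n = 0.01495/0.14 = 0.1068 m/d → t_B = 439/0.1068 = 4110 d
Zone C: v = q/n = 0.01495/0.13 = 0.1150 m/d → t_C = 52.5/0.1150 = 456.4 d
Total t = 5607 + 4110 + 456.4 = 10170 d
   = 10170 / 365 = 27.9 yr

27.9 years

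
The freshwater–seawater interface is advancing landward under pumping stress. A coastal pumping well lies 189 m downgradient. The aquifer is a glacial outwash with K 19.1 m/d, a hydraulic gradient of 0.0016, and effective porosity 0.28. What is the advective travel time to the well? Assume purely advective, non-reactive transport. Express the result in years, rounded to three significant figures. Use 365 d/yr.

q = Ki = 19.1 × 0.0016 = 0.03056 m/d
Average linear velocity = 0.03056 / 0.28 = 0.1091 m/d
t = L / v = 189 / 0.1091 = 1732 d
   = 1732 / 365 = 4.74 yr

4.74 years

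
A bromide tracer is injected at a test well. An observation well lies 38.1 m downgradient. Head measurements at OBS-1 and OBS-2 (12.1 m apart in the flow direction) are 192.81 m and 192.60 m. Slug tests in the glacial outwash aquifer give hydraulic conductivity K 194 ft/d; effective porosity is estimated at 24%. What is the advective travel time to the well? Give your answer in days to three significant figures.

8.91 days

Hydraulic gradient i = (192.81 − 192.60) / 12.1 = 0.21 / 12.1 = 0.01736
K = 194 ft/d × 0.3048 = 59.13 m/d
q = Ki = 59.13 × 0.01736 = 1.026 m/d
Average linear velocity = 1.026 / 0.24 = 4.276 m/d
t = L / v = 38.1 / 4.276 = 8.910 d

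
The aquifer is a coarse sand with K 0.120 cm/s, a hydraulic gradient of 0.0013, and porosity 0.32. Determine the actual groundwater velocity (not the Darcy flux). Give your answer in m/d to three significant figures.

K = 0.120 cm/s × 864 = 103.7 m/d
Darcy flux q = K·i = 103.7 × 0.0013 = 0.1348 m/d
Seepage velocity v = q / n = 0.1348 / 0.32 = 0.4212 m/d

0.421 m/d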